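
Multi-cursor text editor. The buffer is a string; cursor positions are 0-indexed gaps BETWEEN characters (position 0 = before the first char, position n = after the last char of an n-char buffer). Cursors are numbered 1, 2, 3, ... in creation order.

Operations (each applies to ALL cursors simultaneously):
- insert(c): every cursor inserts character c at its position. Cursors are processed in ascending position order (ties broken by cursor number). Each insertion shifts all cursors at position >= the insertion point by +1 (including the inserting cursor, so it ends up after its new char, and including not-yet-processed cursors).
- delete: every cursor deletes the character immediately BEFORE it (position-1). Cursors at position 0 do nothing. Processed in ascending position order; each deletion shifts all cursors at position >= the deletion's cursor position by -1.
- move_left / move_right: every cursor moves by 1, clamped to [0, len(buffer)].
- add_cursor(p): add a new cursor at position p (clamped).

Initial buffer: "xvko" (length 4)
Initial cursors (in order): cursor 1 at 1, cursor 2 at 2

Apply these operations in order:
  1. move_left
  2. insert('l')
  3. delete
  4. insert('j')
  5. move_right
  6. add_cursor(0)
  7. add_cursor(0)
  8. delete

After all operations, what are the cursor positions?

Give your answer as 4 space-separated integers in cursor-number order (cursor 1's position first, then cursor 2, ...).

After op 1 (move_left): buffer="xvko" (len 4), cursors c1@0 c2@1, authorship ....
After op 2 (insert('l')): buffer="lxlvko" (len 6), cursors c1@1 c2@3, authorship 1.2...
After op 3 (delete): buffer="xvko" (len 4), cursors c1@0 c2@1, authorship ....
After op 4 (insert('j')): buffer="jxjvko" (len 6), cursors c1@1 c2@3, authorship 1.2...
After op 5 (move_right): buffer="jxjvko" (len 6), cursors c1@2 c2@4, authorship 1.2...
After op 6 (add_cursor(0)): buffer="jxjvko" (len 6), cursors c3@0 c1@2 c2@4, authorship 1.2...
After op 7 (add_cursor(0)): buffer="jxjvko" (len 6), cursors c3@0 c4@0 c1@2 c2@4, authorship 1.2...
After op 8 (delete): buffer="jjko" (len 4), cursors c3@0 c4@0 c1@1 c2@2, authorship 12..

Answer: 1 2 0 0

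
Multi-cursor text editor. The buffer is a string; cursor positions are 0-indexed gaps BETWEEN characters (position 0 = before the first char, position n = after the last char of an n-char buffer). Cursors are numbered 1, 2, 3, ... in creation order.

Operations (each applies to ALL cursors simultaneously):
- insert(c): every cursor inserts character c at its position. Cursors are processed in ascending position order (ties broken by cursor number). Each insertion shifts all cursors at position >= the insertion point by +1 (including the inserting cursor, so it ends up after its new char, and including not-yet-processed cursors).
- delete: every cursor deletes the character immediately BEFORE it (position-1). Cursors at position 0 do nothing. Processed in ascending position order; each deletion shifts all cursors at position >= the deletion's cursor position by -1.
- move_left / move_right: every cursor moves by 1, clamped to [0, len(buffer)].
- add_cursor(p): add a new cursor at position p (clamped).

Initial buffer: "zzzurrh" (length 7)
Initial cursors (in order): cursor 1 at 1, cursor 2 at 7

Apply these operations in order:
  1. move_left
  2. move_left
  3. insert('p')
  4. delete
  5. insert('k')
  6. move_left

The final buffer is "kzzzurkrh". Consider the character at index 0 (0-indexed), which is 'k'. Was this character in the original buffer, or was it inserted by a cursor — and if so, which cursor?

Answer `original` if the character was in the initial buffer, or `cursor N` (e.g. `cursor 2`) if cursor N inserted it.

Answer: cursor 1

Derivation:
After op 1 (move_left): buffer="zzzurrh" (len 7), cursors c1@0 c2@6, authorship .......
After op 2 (move_left): buffer="zzzurrh" (len 7), cursors c1@0 c2@5, authorship .......
After op 3 (insert('p')): buffer="pzzzurprh" (len 9), cursors c1@1 c2@7, authorship 1.....2..
After op 4 (delete): buffer="zzzurrh" (len 7), cursors c1@0 c2@5, authorship .......
After op 5 (insert('k')): buffer="kzzzurkrh" (len 9), cursors c1@1 c2@7, authorship 1.....2..
After op 6 (move_left): buffer="kzzzurkrh" (len 9), cursors c1@0 c2@6, authorship 1.....2..
Authorship (.=original, N=cursor N): 1 . . . . . 2 . .
Index 0: author = 1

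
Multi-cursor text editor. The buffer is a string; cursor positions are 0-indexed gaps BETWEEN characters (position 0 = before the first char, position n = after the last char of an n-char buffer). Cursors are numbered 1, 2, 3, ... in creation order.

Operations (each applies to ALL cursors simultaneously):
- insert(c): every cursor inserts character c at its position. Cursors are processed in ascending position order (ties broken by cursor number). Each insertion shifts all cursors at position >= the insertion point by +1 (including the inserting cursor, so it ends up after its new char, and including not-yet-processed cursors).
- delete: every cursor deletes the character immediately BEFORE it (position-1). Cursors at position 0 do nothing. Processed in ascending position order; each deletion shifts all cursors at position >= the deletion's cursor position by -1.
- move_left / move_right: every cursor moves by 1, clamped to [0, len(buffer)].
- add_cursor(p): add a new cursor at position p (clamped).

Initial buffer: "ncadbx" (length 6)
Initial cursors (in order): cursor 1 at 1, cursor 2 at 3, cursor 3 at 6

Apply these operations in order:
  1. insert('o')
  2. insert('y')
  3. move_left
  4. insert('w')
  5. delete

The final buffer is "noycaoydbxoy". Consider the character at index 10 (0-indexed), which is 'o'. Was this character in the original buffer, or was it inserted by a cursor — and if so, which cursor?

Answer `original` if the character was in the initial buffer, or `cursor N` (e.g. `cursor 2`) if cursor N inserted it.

Answer: cursor 3

Derivation:
After op 1 (insert('o')): buffer="nocaodbxo" (len 9), cursors c1@2 c2@5 c3@9, authorship .1..2...3
After op 2 (insert('y')): buffer="noycaoydbxoy" (len 12), cursors c1@3 c2@7 c3@12, authorship .11..22...33
After op 3 (move_left): buffer="noycaoydbxoy" (len 12), cursors c1@2 c2@6 c3@11, authorship .11..22...33
After op 4 (insert('w')): buffer="nowycaowydbxowy" (len 15), cursors c1@3 c2@8 c3@14, authorship .111..222...333
After op 5 (delete): buffer="noycaoydbxoy" (len 12), cursors c1@2 c2@6 c3@11, authorship .11..22...33
Authorship (.=original, N=cursor N): . 1 1 . . 2 2 . . . 3 3
Index 10: author = 3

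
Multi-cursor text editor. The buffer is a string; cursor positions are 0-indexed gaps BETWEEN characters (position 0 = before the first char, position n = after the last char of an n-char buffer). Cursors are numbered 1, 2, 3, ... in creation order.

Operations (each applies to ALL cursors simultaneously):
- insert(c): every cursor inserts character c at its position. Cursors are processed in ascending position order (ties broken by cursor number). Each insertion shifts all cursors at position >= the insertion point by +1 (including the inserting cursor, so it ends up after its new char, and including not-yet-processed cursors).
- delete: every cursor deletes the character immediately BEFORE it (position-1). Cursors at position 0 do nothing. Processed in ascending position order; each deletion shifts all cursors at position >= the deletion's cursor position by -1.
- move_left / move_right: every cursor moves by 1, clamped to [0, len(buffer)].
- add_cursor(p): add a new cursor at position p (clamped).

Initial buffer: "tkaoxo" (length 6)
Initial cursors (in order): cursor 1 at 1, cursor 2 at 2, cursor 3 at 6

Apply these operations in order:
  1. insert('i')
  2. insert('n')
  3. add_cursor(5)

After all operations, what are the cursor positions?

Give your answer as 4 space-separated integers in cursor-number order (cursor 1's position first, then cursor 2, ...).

After op 1 (insert('i')): buffer="tikiaoxoi" (len 9), cursors c1@2 c2@4 c3@9, authorship .1.2....3
After op 2 (insert('n')): buffer="tinkinaoxoin" (len 12), cursors c1@3 c2@6 c3@12, authorship .11.22....33
After op 3 (add_cursor(5)): buffer="tinkinaoxoin" (len 12), cursors c1@3 c4@5 c2@6 c3@12, authorship .11.22....33

Answer: 3 6 12 5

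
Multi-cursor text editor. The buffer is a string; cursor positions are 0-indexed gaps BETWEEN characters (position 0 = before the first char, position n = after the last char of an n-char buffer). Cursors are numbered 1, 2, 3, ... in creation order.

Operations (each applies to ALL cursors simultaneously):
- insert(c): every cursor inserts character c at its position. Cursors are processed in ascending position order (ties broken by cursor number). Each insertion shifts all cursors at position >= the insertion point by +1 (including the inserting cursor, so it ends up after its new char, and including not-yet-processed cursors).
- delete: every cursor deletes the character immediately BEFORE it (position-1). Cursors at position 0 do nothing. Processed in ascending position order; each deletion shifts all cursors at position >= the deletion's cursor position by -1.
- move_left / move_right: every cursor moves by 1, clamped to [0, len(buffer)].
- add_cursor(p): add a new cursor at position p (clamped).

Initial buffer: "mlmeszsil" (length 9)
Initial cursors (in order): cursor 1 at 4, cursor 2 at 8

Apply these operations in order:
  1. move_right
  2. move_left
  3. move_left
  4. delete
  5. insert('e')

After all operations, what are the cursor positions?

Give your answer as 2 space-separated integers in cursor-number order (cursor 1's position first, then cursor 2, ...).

Answer: 3 7

Derivation:
After op 1 (move_right): buffer="mlmeszsil" (len 9), cursors c1@5 c2@9, authorship .........
After op 2 (move_left): buffer="mlmeszsil" (len 9), cursors c1@4 c2@8, authorship .........
After op 3 (move_left): buffer="mlmeszsil" (len 9), cursors c1@3 c2@7, authorship .........
After op 4 (delete): buffer="mleszil" (len 7), cursors c1@2 c2@5, authorship .......
After op 5 (insert('e')): buffer="mleeszeil" (len 9), cursors c1@3 c2@7, authorship ..1...2..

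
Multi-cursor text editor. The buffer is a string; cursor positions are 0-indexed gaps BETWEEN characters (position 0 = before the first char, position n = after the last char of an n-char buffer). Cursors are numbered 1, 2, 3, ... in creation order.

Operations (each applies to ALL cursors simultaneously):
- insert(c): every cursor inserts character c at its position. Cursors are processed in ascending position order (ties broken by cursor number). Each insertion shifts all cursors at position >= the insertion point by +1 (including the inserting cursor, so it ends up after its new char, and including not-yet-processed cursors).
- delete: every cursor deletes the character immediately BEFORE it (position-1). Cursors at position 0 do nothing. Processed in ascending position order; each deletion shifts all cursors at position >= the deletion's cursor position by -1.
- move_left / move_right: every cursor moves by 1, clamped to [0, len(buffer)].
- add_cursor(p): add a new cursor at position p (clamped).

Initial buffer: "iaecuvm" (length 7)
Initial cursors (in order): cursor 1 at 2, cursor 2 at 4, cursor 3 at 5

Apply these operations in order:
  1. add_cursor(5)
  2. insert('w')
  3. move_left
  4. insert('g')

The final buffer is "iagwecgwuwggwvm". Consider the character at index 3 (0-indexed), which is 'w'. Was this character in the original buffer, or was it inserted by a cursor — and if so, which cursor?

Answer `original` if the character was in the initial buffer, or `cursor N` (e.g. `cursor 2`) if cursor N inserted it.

After op 1 (add_cursor(5)): buffer="iaecuvm" (len 7), cursors c1@2 c2@4 c3@5 c4@5, authorship .......
After op 2 (insert('w')): buffer="iawecwuwwvm" (len 11), cursors c1@3 c2@6 c3@9 c4@9, authorship ..1..2.34..
After op 3 (move_left): buffer="iawecwuwwvm" (len 11), cursors c1@2 c2@5 c3@8 c4@8, authorship ..1..2.34..
After op 4 (insert('g')): buffer="iagwecgwuwggwvm" (len 15), cursors c1@3 c2@7 c3@12 c4@12, authorship ..11..22.3344..
Authorship (.=original, N=cursor N): . . 1 1 . . 2 2 . 3 3 4 4 . .
Index 3: author = 1

Answer: cursor 1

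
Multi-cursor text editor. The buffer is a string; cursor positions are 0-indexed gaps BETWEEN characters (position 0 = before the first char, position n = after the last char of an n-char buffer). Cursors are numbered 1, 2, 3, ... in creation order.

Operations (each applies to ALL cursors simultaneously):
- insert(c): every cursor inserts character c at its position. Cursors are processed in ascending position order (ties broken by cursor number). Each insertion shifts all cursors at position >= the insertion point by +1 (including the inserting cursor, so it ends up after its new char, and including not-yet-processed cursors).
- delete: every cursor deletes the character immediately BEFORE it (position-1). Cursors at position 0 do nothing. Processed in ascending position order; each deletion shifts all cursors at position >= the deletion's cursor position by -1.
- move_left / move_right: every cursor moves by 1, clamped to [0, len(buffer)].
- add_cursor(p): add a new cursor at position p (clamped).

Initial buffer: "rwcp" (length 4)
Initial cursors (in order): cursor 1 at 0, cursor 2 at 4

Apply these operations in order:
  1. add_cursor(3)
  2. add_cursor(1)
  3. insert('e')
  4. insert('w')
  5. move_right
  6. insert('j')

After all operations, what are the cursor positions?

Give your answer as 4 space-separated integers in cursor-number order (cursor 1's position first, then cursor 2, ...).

After op 1 (add_cursor(3)): buffer="rwcp" (len 4), cursors c1@0 c3@3 c2@4, authorship ....
After op 2 (add_cursor(1)): buffer="rwcp" (len 4), cursors c1@0 c4@1 c3@3 c2@4, authorship ....
After op 3 (insert('e')): buffer="erewcepe" (len 8), cursors c1@1 c4@3 c3@6 c2@8, authorship 1.4..3.2
After op 4 (insert('w')): buffer="ewrewwcewpew" (len 12), cursors c1@2 c4@5 c3@9 c2@12, authorship 11.44..33.22
After op 5 (move_right): buffer="ewrewwcewpew" (len 12), cursors c1@3 c4@6 c3@10 c2@12, authorship 11.44..33.22
After op 6 (insert('j')): buffer="ewrjewwjcewpjewj" (len 16), cursors c1@4 c4@8 c3@13 c2@16, authorship 11.144.4.33.3222

Answer: 4 16 13 8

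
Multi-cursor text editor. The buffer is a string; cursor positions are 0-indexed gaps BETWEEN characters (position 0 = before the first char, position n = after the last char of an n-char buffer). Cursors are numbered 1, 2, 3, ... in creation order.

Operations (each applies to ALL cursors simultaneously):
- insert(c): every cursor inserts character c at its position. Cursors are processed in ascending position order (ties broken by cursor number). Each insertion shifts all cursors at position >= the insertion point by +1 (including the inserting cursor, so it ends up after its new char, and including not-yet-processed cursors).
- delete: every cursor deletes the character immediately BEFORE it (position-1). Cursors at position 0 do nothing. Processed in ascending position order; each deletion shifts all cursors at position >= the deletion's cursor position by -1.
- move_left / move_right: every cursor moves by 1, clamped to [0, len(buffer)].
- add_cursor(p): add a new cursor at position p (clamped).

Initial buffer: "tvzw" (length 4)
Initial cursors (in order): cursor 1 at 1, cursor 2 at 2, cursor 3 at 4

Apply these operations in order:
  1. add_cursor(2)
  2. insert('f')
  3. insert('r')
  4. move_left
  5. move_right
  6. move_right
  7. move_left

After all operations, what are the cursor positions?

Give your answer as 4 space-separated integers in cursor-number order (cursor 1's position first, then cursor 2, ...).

After op 1 (add_cursor(2)): buffer="tvzw" (len 4), cursors c1@1 c2@2 c4@2 c3@4, authorship ....
After op 2 (insert('f')): buffer="tfvffzwf" (len 8), cursors c1@2 c2@5 c4@5 c3@8, authorship .1.24..3
After op 3 (insert('r')): buffer="tfrvffrrzwfr" (len 12), cursors c1@3 c2@8 c4@8 c3@12, authorship .11.2424..33
After op 4 (move_left): buffer="tfrvffrrzwfr" (len 12), cursors c1@2 c2@7 c4@7 c3@11, authorship .11.2424..33
After op 5 (move_right): buffer="tfrvffrrzwfr" (len 12), cursors c1@3 c2@8 c4@8 c3@12, authorship .11.2424..33
After op 6 (move_right): buffer="tfrvffrrzwfr" (len 12), cursors c1@4 c2@9 c4@9 c3@12, authorship .11.2424..33
After op 7 (move_left): buffer="tfrvffrrzwfr" (len 12), cursors c1@3 c2@8 c4@8 c3@11, authorship .11.2424..33

Answer: 3 8 11 8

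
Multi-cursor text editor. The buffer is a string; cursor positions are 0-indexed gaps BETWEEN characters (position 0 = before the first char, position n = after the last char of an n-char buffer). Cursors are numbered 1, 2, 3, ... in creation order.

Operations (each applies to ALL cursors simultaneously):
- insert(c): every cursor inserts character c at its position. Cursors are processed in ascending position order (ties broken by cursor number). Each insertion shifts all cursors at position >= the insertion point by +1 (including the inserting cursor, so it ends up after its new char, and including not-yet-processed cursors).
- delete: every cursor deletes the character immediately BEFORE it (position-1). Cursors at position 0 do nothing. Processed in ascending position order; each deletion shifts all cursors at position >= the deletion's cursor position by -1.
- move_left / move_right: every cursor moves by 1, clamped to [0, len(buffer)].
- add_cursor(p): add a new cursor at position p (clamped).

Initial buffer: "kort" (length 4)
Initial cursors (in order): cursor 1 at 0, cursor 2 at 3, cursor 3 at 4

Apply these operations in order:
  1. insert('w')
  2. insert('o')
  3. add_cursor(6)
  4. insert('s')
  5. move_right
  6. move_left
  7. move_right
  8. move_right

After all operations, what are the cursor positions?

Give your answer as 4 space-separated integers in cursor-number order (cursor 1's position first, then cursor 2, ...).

After op 1 (insert('w')): buffer="wkorwtw" (len 7), cursors c1@1 c2@5 c3@7, authorship 1...2.3
After op 2 (insert('o')): buffer="wokorwotwo" (len 10), cursors c1@2 c2@7 c3@10, authorship 11...22.33
After op 3 (add_cursor(6)): buffer="wokorwotwo" (len 10), cursors c1@2 c4@6 c2@7 c3@10, authorship 11...22.33
After op 4 (insert('s')): buffer="woskorwsostwos" (len 14), cursors c1@3 c4@8 c2@10 c3@14, authorship 111...2422.333
After op 5 (move_right): buffer="woskorwsostwos" (len 14), cursors c1@4 c4@9 c2@11 c3@14, authorship 111...2422.333
After op 6 (move_left): buffer="woskorwsostwos" (len 14), cursors c1@3 c4@8 c2@10 c3@13, authorship 111...2422.333
After op 7 (move_right): buffer="woskorwsostwos" (len 14), cursors c1@4 c4@9 c2@11 c3@14, authorship 111...2422.333
After op 8 (move_right): buffer="woskorwsostwos" (len 14), cursors c1@5 c4@10 c2@12 c3@14, authorship 111...2422.333

Answer: 5 12 14 10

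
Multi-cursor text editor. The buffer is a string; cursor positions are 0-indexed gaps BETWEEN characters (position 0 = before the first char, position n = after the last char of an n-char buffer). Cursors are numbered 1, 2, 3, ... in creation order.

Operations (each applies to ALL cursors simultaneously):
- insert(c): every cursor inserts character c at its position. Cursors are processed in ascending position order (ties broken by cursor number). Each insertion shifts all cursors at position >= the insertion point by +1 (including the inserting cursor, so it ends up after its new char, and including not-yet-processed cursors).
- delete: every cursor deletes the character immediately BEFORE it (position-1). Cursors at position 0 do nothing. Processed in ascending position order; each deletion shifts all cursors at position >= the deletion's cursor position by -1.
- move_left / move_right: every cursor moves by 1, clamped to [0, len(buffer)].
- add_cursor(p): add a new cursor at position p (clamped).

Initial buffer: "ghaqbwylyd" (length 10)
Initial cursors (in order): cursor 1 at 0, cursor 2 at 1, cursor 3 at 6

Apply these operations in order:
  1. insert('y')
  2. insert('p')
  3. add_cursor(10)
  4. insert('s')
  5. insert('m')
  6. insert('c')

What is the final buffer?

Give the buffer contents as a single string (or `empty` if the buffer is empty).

After op 1 (insert('y')): buffer="ygyhaqbwyylyd" (len 13), cursors c1@1 c2@3 c3@9, authorship 1.2.....3....
After op 2 (insert('p')): buffer="ypgyphaqbwypylyd" (len 16), cursors c1@2 c2@5 c3@12, authorship 11.22.....33....
After op 3 (add_cursor(10)): buffer="ypgyphaqbwypylyd" (len 16), cursors c1@2 c2@5 c4@10 c3@12, authorship 11.22.....33....
After op 4 (insert('s')): buffer="ypsgypshaqbwsypsylyd" (len 20), cursors c1@3 c2@7 c4@13 c3@16, authorship 111.222.....4333....
After op 5 (insert('m')): buffer="ypsmgypsmhaqbwsmypsmylyd" (len 24), cursors c1@4 c2@9 c4@16 c3@20, authorship 1111.2222.....443333....
After op 6 (insert('c')): buffer="ypsmcgypsmchaqbwsmcypsmcylyd" (len 28), cursors c1@5 c2@11 c4@19 c3@24, authorship 11111.22222.....44433333....

Answer: ypsmcgypsmchaqbwsmcypsmcylyd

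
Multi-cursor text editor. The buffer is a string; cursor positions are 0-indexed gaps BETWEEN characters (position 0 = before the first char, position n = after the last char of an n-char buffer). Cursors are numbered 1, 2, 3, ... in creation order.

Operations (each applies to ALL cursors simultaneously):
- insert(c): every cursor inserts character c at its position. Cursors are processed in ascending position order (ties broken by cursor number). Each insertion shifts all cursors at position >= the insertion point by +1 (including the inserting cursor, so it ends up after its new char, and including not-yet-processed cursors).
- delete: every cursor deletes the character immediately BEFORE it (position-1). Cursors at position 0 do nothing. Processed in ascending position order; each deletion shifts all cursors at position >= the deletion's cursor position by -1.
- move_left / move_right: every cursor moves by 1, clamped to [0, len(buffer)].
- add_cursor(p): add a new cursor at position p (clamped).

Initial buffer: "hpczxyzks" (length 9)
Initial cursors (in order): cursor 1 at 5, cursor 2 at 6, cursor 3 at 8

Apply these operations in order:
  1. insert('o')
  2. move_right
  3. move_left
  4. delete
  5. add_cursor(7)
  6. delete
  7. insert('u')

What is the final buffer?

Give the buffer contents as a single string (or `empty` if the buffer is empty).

Answer: hpczuuuus

Derivation:
After op 1 (insert('o')): buffer="hpczxoyozkos" (len 12), cursors c1@6 c2@8 c3@11, authorship .....1.2..3.
After op 2 (move_right): buffer="hpczxoyozkos" (len 12), cursors c1@7 c2@9 c3@12, authorship .....1.2..3.
After op 3 (move_left): buffer="hpczxoyozkos" (len 12), cursors c1@6 c2@8 c3@11, authorship .....1.2..3.
After op 4 (delete): buffer="hpczxyzks" (len 9), cursors c1@5 c2@6 c3@8, authorship .........
After op 5 (add_cursor(7)): buffer="hpczxyzks" (len 9), cursors c1@5 c2@6 c4@7 c3@8, authorship .........
After op 6 (delete): buffer="hpczs" (len 5), cursors c1@4 c2@4 c3@4 c4@4, authorship .....
After op 7 (insert('u')): buffer="hpczuuuus" (len 9), cursors c1@8 c2@8 c3@8 c4@8, authorship ....1234.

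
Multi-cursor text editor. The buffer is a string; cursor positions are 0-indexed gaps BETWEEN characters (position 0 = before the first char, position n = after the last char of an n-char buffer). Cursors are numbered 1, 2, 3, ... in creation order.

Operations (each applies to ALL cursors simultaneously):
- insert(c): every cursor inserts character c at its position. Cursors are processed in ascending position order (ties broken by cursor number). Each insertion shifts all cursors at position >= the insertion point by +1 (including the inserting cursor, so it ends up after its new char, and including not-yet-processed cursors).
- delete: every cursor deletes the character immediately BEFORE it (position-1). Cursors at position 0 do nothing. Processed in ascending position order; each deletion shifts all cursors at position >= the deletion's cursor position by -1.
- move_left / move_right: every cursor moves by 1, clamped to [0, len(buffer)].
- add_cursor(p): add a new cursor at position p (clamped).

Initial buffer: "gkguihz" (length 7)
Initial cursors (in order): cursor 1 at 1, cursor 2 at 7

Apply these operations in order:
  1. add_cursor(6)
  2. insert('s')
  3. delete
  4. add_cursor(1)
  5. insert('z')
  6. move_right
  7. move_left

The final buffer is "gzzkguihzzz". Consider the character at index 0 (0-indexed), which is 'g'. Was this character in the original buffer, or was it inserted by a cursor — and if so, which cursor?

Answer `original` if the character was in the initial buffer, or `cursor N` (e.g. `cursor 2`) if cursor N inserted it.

After op 1 (add_cursor(6)): buffer="gkguihz" (len 7), cursors c1@1 c3@6 c2@7, authorship .......
After op 2 (insert('s')): buffer="gskguihszs" (len 10), cursors c1@2 c3@8 c2@10, authorship .1.....3.2
After op 3 (delete): buffer="gkguihz" (len 7), cursors c1@1 c3@6 c2@7, authorship .......
After op 4 (add_cursor(1)): buffer="gkguihz" (len 7), cursors c1@1 c4@1 c3@6 c2@7, authorship .......
After op 5 (insert('z')): buffer="gzzkguihzzz" (len 11), cursors c1@3 c4@3 c3@9 c2@11, authorship .14.....3.2
After op 6 (move_right): buffer="gzzkguihzzz" (len 11), cursors c1@4 c4@4 c3@10 c2@11, authorship .14.....3.2
After op 7 (move_left): buffer="gzzkguihzzz" (len 11), cursors c1@3 c4@3 c3@9 c2@10, authorship .14.....3.2
Authorship (.=original, N=cursor N): . 1 4 . . . . . 3 . 2
Index 0: author = original

Answer: original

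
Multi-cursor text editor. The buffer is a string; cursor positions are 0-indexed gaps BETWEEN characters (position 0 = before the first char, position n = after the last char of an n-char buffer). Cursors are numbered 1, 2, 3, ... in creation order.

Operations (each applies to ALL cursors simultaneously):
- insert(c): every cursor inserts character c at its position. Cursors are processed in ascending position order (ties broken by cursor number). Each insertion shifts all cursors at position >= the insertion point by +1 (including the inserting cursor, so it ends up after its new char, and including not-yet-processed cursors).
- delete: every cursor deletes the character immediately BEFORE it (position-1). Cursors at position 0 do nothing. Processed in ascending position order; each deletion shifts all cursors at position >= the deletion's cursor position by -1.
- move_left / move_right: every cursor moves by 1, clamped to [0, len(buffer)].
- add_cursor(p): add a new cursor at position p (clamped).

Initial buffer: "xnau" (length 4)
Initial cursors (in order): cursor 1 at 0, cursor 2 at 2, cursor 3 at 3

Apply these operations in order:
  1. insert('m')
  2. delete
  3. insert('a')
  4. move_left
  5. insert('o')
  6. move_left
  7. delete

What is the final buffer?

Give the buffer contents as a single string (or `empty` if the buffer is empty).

After op 1 (insert('m')): buffer="mxnmamu" (len 7), cursors c1@1 c2@4 c3@6, authorship 1..2.3.
After op 2 (delete): buffer="xnau" (len 4), cursors c1@0 c2@2 c3@3, authorship ....
After op 3 (insert('a')): buffer="axnaaau" (len 7), cursors c1@1 c2@4 c3@6, authorship 1..2.3.
After op 4 (move_left): buffer="axnaaau" (len 7), cursors c1@0 c2@3 c3@5, authorship 1..2.3.
After op 5 (insert('o')): buffer="oaxnoaaoau" (len 10), cursors c1@1 c2@5 c3@8, authorship 11..22.33.
After op 6 (move_left): buffer="oaxnoaaoau" (len 10), cursors c1@0 c2@4 c3@7, authorship 11..22.33.
After op 7 (delete): buffer="oaxoaoau" (len 8), cursors c1@0 c2@3 c3@5, authorship 11.2233.

Answer: oaxoaoau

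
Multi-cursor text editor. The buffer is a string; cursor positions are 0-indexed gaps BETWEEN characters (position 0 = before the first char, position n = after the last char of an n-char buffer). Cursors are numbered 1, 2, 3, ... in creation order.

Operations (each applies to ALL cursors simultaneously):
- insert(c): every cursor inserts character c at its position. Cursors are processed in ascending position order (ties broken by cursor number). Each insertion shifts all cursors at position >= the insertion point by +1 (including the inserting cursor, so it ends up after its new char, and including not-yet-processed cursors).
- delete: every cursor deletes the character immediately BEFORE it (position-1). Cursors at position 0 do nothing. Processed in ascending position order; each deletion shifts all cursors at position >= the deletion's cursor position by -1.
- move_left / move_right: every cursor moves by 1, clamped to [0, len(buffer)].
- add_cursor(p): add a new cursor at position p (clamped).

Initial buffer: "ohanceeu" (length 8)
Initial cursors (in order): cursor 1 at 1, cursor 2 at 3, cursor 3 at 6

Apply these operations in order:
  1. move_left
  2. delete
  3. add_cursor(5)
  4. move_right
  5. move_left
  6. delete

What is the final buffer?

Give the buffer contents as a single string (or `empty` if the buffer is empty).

After op 1 (move_left): buffer="ohanceeu" (len 8), cursors c1@0 c2@2 c3@5, authorship ........
After op 2 (delete): buffer="oaneeu" (len 6), cursors c1@0 c2@1 c3@3, authorship ......
After op 3 (add_cursor(5)): buffer="oaneeu" (len 6), cursors c1@0 c2@1 c3@3 c4@5, authorship ......
After op 4 (move_right): buffer="oaneeu" (len 6), cursors c1@1 c2@2 c3@4 c4@6, authorship ......
After op 5 (move_left): buffer="oaneeu" (len 6), cursors c1@0 c2@1 c3@3 c4@5, authorship ......
After op 6 (delete): buffer="aeu" (len 3), cursors c1@0 c2@0 c3@1 c4@2, authorship ...

Answer: aeu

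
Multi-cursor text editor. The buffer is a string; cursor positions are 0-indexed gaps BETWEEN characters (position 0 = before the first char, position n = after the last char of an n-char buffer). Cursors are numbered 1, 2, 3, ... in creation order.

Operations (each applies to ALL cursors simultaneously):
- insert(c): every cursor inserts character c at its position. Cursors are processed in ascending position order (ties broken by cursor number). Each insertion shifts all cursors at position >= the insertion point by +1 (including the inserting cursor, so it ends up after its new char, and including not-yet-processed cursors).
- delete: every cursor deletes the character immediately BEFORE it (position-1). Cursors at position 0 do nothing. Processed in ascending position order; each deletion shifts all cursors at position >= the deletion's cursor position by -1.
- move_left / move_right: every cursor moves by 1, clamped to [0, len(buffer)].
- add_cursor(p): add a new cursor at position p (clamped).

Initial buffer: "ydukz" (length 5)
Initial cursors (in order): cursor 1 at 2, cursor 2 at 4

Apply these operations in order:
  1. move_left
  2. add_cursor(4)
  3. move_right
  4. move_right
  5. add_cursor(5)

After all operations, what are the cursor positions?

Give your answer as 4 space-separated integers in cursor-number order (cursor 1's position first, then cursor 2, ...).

Answer: 3 5 5 5

Derivation:
After op 1 (move_left): buffer="ydukz" (len 5), cursors c1@1 c2@3, authorship .....
After op 2 (add_cursor(4)): buffer="ydukz" (len 5), cursors c1@1 c2@3 c3@4, authorship .....
After op 3 (move_right): buffer="ydukz" (len 5), cursors c1@2 c2@4 c3@5, authorship .....
After op 4 (move_right): buffer="ydukz" (len 5), cursors c1@3 c2@5 c3@5, authorship .....
After op 5 (add_cursor(5)): buffer="ydukz" (len 5), cursors c1@3 c2@5 c3@5 c4@5, authorship .....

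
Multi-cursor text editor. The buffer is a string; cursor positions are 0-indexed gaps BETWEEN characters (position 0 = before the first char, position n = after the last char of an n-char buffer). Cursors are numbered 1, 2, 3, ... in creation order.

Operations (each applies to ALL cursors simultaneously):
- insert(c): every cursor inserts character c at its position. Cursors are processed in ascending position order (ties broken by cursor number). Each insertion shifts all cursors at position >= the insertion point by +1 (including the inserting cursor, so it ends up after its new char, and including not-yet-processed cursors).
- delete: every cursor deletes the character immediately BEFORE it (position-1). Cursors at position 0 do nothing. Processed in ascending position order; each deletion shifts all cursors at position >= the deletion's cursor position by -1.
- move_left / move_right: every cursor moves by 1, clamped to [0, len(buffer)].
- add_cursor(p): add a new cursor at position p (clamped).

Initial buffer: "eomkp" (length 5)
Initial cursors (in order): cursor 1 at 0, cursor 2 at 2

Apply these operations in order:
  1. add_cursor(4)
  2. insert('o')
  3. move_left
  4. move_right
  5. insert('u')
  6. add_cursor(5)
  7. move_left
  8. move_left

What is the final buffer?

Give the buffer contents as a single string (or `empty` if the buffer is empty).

After op 1 (add_cursor(4)): buffer="eomkp" (len 5), cursors c1@0 c2@2 c3@4, authorship .....
After op 2 (insert('o')): buffer="oeoomkop" (len 8), cursors c1@1 c2@4 c3@7, authorship 1..2..3.
After op 3 (move_left): buffer="oeoomkop" (len 8), cursors c1@0 c2@3 c3@6, authorship 1..2..3.
After op 4 (move_right): buffer="oeoomkop" (len 8), cursors c1@1 c2@4 c3@7, authorship 1..2..3.
After op 5 (insert('u')): buffer="oueooumkoup" (len 11), cursors c1@2 c2@6 c3@10, authorship 11..22..33.
After op 6 (add_cursor(5)): buffer="oueooumkoup" (len 11), cursors c1@2 c4@5 c2@6 c3@10, authorship 11..22..33.
After op 7 (move_left): buffer="oueooumkoup" (len 11), cursors c1@1 c4@4 c2@5 c3@9, authorship 11..22..33.
After op 8 (move_left): buffer="oueooumkoup" (len 11), cursors c1@0 c4@3 c2@4 c3@8, authorship 11..22..33.

Answer: oueooumkoup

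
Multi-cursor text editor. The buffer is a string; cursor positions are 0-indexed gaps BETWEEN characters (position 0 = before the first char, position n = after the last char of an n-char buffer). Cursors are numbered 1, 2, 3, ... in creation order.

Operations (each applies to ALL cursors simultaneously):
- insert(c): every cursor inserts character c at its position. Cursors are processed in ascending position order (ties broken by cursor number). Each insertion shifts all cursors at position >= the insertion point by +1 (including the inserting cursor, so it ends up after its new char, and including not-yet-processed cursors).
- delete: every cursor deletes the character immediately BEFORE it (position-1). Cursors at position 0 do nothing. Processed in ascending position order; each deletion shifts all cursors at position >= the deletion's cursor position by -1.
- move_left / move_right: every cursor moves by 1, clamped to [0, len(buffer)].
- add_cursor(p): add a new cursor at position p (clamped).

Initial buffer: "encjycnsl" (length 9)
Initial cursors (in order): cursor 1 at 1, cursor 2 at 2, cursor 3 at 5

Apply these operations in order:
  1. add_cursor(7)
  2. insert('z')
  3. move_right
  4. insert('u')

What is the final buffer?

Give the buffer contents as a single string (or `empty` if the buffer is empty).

Answer: eznuzcujyzcunzsul

Derivation:
After op 1 (add_cursor(7)): buffer="encjycnsl" (len 9), cursors c1@1 c2@2 c3@5 c4@7, authorship .........
After op 2 (insert('z')): buffer="eznzcjyzcnzsl" (len 13), cursors c1@2 c2@4 c3@8 c4@11, authorship .1.2...3..4..
After op 3 (move_right): buffer="eznzcjyzcnzsl" (len 13), cursors c1@3 c2@5 c3@9 c4@12, authorship .1.2...3..4..
After op 4 (insert('u')): buffer="eznuzcujyzcunzsul" (len 17), cursors c1@4 c2@7 c3@12 c4@16, authorship .1.12.2..3.3.4.4.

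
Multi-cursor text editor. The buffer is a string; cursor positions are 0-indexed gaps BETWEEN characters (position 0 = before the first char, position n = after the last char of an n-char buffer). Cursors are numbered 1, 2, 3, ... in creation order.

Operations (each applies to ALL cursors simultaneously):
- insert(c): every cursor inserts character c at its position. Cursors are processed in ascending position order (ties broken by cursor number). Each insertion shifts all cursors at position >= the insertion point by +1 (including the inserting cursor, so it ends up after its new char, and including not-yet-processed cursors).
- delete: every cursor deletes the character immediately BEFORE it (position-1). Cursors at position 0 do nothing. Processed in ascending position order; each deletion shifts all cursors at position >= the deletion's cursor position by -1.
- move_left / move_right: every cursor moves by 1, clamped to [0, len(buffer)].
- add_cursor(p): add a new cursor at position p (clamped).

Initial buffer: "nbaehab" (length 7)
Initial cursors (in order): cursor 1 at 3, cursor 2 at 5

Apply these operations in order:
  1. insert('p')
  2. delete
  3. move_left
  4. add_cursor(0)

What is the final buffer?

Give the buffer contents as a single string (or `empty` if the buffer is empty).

After op 1 (insert('p')): buffer="nbapehpab" (len 9), cursors c1@4 c2@7, authorship ...1..2..
After op 2 (delete): buffer="nbaehab" (len 7), cursors c1@3 c2@5, authorship .......
After op 3 (move_left): buffer="nbaehab" (len 7), cursors c1@2 c2@4, authorship .......
After op 4 (add_cursor(0)): buffer="nbaehab" (len 7), cursors c3@0 c1@2 c2@4, authorship .......

Answer: nbaehab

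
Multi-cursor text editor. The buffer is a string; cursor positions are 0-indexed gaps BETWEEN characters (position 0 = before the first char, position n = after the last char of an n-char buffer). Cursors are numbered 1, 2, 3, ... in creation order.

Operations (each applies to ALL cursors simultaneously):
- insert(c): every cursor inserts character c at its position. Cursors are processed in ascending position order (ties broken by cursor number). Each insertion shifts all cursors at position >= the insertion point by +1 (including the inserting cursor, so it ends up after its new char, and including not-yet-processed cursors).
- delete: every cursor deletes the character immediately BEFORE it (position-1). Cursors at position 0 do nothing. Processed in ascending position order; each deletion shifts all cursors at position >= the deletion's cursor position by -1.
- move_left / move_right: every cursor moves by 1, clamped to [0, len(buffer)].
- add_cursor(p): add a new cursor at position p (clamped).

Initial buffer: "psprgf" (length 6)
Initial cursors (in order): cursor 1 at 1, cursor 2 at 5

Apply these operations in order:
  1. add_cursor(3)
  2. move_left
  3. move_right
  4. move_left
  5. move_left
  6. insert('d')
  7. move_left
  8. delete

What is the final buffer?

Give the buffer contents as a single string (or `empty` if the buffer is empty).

After op 1 (add_cursor(3)): buffer="psprgf" (len 6), cursors c1@1 c3@3 c2@5, authorship ......
After op 2 (move_left): buffer="psprgf" (len 6), cursors c1@0 c3@2 c2@4, authorship ......
After op 3 (move_right): buffer="psprgf" (len 6), cursors c1@1 c3@3 c2@5, authorship ......
After op 4 (move_left): buffer="psprgf" (len 6), cursors c1@0 c3@2 c2@4, authorship ......
After op 5 (move_left): buffer="psprgf" (len 6), cursors c1@0 c3@1 c2@3, authorship ......
After op 6 (insert('d')): buffer="dpdspdrgf" (len 9), cursors c1@1 c3@3 c2@6, authorship 1.3..2...
After op 7 (move_left): buffer="dpdspdrgf" (len 9), cursors c1@0 c3@2 c2@5, authorship 1.3..2...
After op 8 (delete): buffer="ddsdrgf" (len 7), cursors c1@0 c3@1 c2@3, authorship 13.2...

Answer: ddsdrgf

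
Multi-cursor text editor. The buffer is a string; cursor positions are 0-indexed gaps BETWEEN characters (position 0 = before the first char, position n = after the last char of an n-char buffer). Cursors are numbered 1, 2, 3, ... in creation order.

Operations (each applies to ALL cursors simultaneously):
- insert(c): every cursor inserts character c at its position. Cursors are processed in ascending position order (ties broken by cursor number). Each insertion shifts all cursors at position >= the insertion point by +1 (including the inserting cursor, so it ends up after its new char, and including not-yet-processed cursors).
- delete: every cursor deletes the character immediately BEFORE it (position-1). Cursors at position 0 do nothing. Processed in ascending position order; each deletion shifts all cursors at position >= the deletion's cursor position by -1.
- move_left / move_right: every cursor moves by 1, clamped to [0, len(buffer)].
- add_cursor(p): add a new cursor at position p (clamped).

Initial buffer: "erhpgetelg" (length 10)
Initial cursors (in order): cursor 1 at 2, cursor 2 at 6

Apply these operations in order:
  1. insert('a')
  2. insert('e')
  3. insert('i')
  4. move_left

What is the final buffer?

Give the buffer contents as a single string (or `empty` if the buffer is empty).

Answer: eraeihpgeaeitelg

Derivation:
After op 1 (insert('a')): buffer="erahpgeatelg" (len 12), cursors c1@3 c2@8, authorship ..1....2....
After op 2 (insert('e')): buffer="eraehpgeaetelg" (len 14), cursors c1@4 c2@10, authorship ..11....22....
After op 3 (insert('i')): buffer="eraeihpgeaeitelg" (len 16), cursors c1@5 c2@12, authorship ..111....222....
After op 4 (move_left): buffer="eraeihpgeaeitelg" (len 16), cursors c1@4 c2@11, authorship ..111....222....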